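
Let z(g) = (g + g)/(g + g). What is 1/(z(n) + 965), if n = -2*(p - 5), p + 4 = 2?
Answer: 1/966 ≈ 0.0010352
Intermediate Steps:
p = -2 (p = -4 + 2 = -2)
n = 14 (n = -2*(-2 - 5) = -2*(-7) = 14)
z(g) = 1 (z(g) = (2*g)/((2*g)) = (2*g)*(1/(2*g)) = 1)
1/(z(n) + 965) = 1/(1 + 965) = 1/966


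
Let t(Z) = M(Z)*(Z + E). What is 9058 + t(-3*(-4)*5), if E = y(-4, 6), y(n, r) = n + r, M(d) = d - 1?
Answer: 12716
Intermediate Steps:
M(d) = -1 + d
E = 2 (E = -4 + 6 = 2)
t(Z) = (-1 + Z)*(2 + Z) (t(Z) = (-1 + Z)*(Z + 2) = (-1 + Z)*(2 + Z))
9058 + t(-3*(-4)*5) = 9058 + (-1 - 3*(-4)*5)*(2 - 3*(-4)*5) = 9058 + (-1 + 12*5)*(2 + 12*5) = 9058 + (-1 + 60)*(2 + 60) = 9058 + 59*62 = 9058 + 3658 = 12716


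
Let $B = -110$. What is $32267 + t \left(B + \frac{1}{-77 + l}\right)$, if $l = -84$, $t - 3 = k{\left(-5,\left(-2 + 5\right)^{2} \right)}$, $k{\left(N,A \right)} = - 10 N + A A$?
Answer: $\frac{2821713}{161} \approx 17526.0$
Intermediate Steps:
$k{\left(N,A \right)} = A^{2} - 10 N$ ($k{\left(N,A \right)} = - 10 N + A^{2} = A^{2} - 10 N$)
$t = 134$ ($t = 3 - \left(-50 - \left(\left(-2 + 5\right)^{2}\right)^{2}\right) = 3 + \left(\left(3^{2}\right)^{2} + 50\right) = 3 + \left(9^{2} + 50\right) = 3 + \left(81 + 50\right) = 3 + 131 = 134$)
$32267 + t \left(B + \frac{1}{-77 + l}\right) = 32267 + 134 \left(-110 + \frac{1}{-77 - 84}\right) = 32267 + 134 \left(-110 + \frac{1}{-161}\right) = 32267 + 134 \left(-110 - \frac{1}{161}\right) = 32267 + 134 \left(- \frac{17711}{161}\right) = 32267 - \frac{2373274}{161} = \frac{2821713}{161}$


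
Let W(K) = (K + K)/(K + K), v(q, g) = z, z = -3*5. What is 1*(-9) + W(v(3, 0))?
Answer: -8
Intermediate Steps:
z = -15
v(q, g) = -15
W(K) = 1 (W(K) = (2*K)/((2*K)) = (2*K)*(1/(2*K)) = 1)
1*(-9) + W(v(3, 0)) = 1*(-9) + 1 = -9 + 1 = -8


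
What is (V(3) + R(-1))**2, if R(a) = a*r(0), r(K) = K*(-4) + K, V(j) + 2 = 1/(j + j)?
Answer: 121/36 ≈ 3.3611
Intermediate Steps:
V(j) = -2 + 1/(2*j) (V(j) = -2 + 1/(j + j) = -2 + 1/(2*j))
r(K) = -3*K (r(K) = -4*K + K = -3*K)
R(a) = 0 (R(a) = a*(-3*0) = a*0 = 0)
(V(3) + R(-1))**2 = ((-2 + (1/2)/3) + 0)**2 = ((-2 + (1/2)*(1/3)) + 0)**2 = ((-2 + 1/6) + 0)**2 = (-11/6 + 0)**2 = (-11/6)**2 = 121/36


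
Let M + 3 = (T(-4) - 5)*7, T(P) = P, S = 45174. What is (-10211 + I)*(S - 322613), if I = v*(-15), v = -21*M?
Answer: 8600886439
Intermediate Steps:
M = -66 (M = -3 + (-4 - 5)*7 = -3 - 9*7 = -3 - 63 = -66)
v = 1386 (v = -21*(-66) = 1386)
I = -20790 (I = 1386*(-15) = -20790)
(-10211 + I)*(S - 322613) = (-10211 - 20790)*(45174 - 322613) = -31001*(-277439) = 8600886439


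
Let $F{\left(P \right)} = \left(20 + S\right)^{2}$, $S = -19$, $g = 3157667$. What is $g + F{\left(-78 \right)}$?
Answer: $3157668$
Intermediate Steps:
$F{\left(P \right)} = 1$ ($F{\left(P \right)} = \left(20 - 19\right)^{2} = 1^{2} = 1$)
$g + F{\left(-78 \right)} = 3157667 + 1 = 3157668$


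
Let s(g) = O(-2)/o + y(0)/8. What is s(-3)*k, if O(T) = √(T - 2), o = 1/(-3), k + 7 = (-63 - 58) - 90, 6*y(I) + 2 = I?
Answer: 109/12 + 1308*I ≈ 9.0833 + 1308.0*I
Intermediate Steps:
y(I) = -⅓ + I/6
k = -218 (k = -7 + ((-63 - 58) - 90) = -7 + (-121 - 90) = -7 - 211 = -218)
o = -⅓ ≈ -0.33333
O(T) = √(-2 + T)
s(g) = -1/24 - 6*I (s(g) = √(-2 - 2)/(-⅓) + (-⅓ + (⅙)*0)/8 = √(-4)*(-3) + (-⅓ + 0)*(⅛) = (2*I)*(-3) - ⅓*⅛ = -6*I - 1/24 = -1/24 - 6*I)
s(-3)*k = (-1/24 - 6*I)*(-218) = 109/12 + 1308*I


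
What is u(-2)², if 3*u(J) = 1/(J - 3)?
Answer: 1/225 ≈ 0.0044444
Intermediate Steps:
u(J) = 1/(3*(-3 + J)) (u(J) = 1/(3*(J - 3)) = 1/(3*(-3 + J)))
u(-2)² = (1/(3*(-3 - 2)))² = ((⅓)/(-5))² = ((⅓)*(-⅕))² = (-1/15)² = 1/225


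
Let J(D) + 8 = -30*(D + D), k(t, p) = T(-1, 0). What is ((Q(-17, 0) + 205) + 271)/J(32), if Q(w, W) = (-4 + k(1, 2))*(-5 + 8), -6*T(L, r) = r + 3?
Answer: -925/3856 ≈ -0.23989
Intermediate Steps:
T(L, r) = -½ - r/6 (T(L, r) = -(r + 3)/6 = -(3 + r)/6 = -½ - r/6)
k(t, p) = -½ (k(t, p) = -½ - ⅙*0 = -½ + 0 = -½)
Q(w, W) = -27/2 (Q(w, W) = (-4 - ½)*(-5 + 8) = -9/2*3 = -27/2)
J(D) = -8 - 60*D (J(D) = -8 - 30*(D + D) = -8 - 60*D)
((Q(-17, 0) + 205) + 271)/J(32) = ((-27/2 + 205) + 271)/(-8 - 60*32) = (383/2 + 271)/(-8 - 1920) = (925/2)/(-1928) = (925/2)*(-1/1928) = -925/3856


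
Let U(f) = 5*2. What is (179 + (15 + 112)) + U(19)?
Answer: 316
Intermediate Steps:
U(f) = 10
(179 + (15 + 112)) + U(19) = (179 + (15 + 112)) + 10 = (179 + 127) + 10 = 306 + 10 = 316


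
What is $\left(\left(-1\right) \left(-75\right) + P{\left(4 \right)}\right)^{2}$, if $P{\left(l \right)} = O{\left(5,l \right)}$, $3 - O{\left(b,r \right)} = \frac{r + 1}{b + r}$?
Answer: $\frac{485809}{81} \approx 5997.6$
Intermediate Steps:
$O{\left(b,r \right)} = 3 - \frac{1 + r}{b + r}$ ($O{\left(b,r \right)} = 3 - \frac{r + 1}{b + r} = 3 - \frac{1 + r}{b + r}$)
$P{\left(l \right)} = \frac{14 + 2 l}{5 + l}$ ($P{\left(l \right)} = \frac{-1 + 2 l + 3 \cdot 5}{5 + l} = \frac{-1 + 2 l + 15}{5 + l} = \frac{14 + 2 l}{5 + l}$)
$\left(\left(-1\right) \left(-75\right) + P{\left(4 \right)}\right)^{2} = \left(\left(-1\right) \left(-75\right) + \frac{2 \left(7 + 4\right)}{5 + 4}\right)^{2} = \left(75 + 2 \cdot \frac{1}{9} \cdot 11\right)^{2} = \left(75 + \frac{22}{9}\right)^{2} = \left(\frac{697}{9}\right)^{2} = \frac{485809}{81}$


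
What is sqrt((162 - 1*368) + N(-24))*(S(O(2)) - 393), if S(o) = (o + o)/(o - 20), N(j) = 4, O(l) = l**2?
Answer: -787*I*sqrt(202)/2 ≈ -5592.7*I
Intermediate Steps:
S(o) = 2*o/(-20 + o) (S(o) = (2*o)/(-20 + o) = 2*o/(-20 + o))
sqrt((162 - 1*368) + N(-24))*(S(O(2)) - 393) = sqrt((162 - 1*368) + 4)*(2*2**2/(-20 + 2**2) - 393) = sqrt((162 - 368) + 4)*(2*4/(-20 + 4) - 393) = sqrt(-206 + 4)*(2*4/(-16) - 393) = sqrt(-202)*(2*4*(-1/16) - 393) = (I*sqrt(202))*(-1/2 - 393) = (I*sqrt(202))*(-787/2) = -787*I*sqrt(202)/2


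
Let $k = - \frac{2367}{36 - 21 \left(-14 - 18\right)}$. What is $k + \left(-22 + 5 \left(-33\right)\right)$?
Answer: $- \frac{44921}{236} \approx -190.34$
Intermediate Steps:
$k = - \frac{789}{236}$ ($k = - \frac{2367}{36 - 21 \left(-14 - 18\right)} = - \frac{2367}{36 - -672} = - \frac{2367}{36 + 672} = - \frac{2367}{708} = \left(-2367\right) \frac{1}{708} = - \frac{789}{236} \approx -3.3432$)
$k + \left(-22 + 5 \left(-33\right)\right) = - \frac{789}{236} + \left(-22 + 5 \left(-33\right)\right) = - \frac{789}{236} - 187 = - \frac{44921}{236}$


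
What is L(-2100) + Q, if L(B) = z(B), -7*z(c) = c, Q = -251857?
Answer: -251557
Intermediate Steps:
z(c) = -c/7
L(B) = -B/7
L(-2100) + Q = -⅐*(-2100) - 251857 = 300 - 251857 = -251557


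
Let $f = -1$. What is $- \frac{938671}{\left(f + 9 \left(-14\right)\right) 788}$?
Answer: $\frac{938671}{100076} \approx 9.3796$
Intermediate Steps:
$- \frac{938671}{\left(f + 9 \left(-14\right)\right) 788} = - \frac{938671}{\left(-1 + 9 \left(-14\right)\right) 788} = - \frac{938671}{\left(-1 - 126\right) 788} = - \frac{938671}{\left(-127\right) 788} = - \frac{938671}{-100076} = \left(-938671\right) \left(- \frac{1}{100076}\right) = \frac{938671}{100076}$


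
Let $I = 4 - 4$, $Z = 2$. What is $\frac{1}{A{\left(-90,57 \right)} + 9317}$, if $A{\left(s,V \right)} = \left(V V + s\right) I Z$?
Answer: $\frac{1}{9317} \approx 0.00010733$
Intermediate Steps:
$I = 0$
$A{\left(s,V \right)} = 0$ ($A{\left(s,V \right)} = \left(V V + s\right) 0 \cdot 2 = \left(V^{2} + s\right) 0 \cdot 2 = \left(s + V^{2}\right) 0 \cdot 2 = 0 \cdot 2 = 0$)
$\frac{1}{A{\left(-90,57 \right)} + 9317} = \frac{1}{0 + 9317} = \frac{1}{9317}$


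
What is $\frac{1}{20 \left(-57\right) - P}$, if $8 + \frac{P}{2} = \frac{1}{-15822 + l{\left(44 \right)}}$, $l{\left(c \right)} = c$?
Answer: $- \frac{7889}{8867235} \approx -0.00088968$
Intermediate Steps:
$P = - \frac{126225}{7889}$ ($P = -16 + \frac{2}{-15822 + 44} = -16 + \frac{2}{-15778} = -16 + 2 \left(- \frac{1}{15778}\right) = -16 - \frac{1}{7889} = - \frac{126225}{7889} \approx -16.0$)
$\frac{1}{20 \left(-57\right) - P} = \frac{1}{20 \left(-57\right) - - \frac{126225}{7889}} = \frac{1}{-1140 + \frac{126225}{7889}} = \frac{1}{- \frac{8867235}{7889}} = - \frac{7889}{8867235}$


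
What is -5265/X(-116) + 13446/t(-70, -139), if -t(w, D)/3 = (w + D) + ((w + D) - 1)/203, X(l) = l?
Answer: 47146563/706556 ≈ 66.727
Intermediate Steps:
t(w, D) = 3/203 - 612*D/203 - 612*w/203 (t(w, D) = -3*((w + D) + ((w + D) - 1)/203) = -3*((D + w) + ((D + w) - 1)*(1/203)) = -3*((D + w) + (-1 + D + w)*(1/203)) = -3*((D + w) + (-1/203 + D/203 + w/203)) = -3*(-1/203 + 204*D/203 + 204*w/203) = 3/203 - 612*D/203 - 612*w/203)
-5265/X(-116) + 13446/t(-70, -139) = -5265/(-116) + 13446/(3/203 - 612/203*(-139) - 612/203*(-70)) = -5265*(-1/116) + 13446/(3/203 + 85068/203 + 6120/29) = 5265/116 + 13446/(18273/29) = 5265/116 + 13446*(29/18273) = 5265/116 + 129978/6091 = 47146563/706556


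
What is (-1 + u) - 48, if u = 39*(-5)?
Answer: -244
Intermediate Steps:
u = -195
(-1 + u) - 48 = (-1 - 195) - 48 = -196 - 48 = -244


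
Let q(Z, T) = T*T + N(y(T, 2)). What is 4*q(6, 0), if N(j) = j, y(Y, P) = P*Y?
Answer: 0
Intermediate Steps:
q(Z, T) = T² + 2*T (q(Z, T) = T*T + 2*T = T² + 2*T)
4*q(6, 0) = 4*(0*(2 + 0)) = 4*(0*2) = 4*0 = 0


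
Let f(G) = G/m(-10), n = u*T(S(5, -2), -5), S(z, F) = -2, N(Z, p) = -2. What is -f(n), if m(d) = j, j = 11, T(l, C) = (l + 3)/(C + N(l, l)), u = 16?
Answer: 16/77 ≈ 0.20779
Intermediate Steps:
T(l, C) = (3 + l)/(-2 + C) (T(l, C) = (l + 3)/(C - 2) = (3 + l)/(-2 + C))
n = -16/7 (n = 16*((3 - 2)/(-2 - 5)) = 16*(1/(-7)) = 16*(-1/7*1) = 16*(-1/7) = -16/7 ≈ -2.2857)
m(d) = 11
f(G) = G/11
-f(n) = -(-16)/(11*7) = -1*(-16/77) = 16/77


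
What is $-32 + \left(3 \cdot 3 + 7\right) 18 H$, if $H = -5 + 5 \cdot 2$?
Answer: $1408$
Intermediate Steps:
$H = 5$ ($H = -5 + 10 = 5$)
$-32 + \left(3 \cdot 3 + 7\right) 18 H = -32 + \left(3 \cdot 3 + 7\right) 18 \cdot 5 = -32 + \left(9 + 7\right) 90 = -32 + 16 \cdot 90 = -32 + 1440 = 1408$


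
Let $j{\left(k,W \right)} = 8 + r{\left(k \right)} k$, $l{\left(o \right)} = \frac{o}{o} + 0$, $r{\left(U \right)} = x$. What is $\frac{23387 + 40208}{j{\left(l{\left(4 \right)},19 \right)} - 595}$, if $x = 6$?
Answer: $- \frac{9085}{83} \approx -109.46$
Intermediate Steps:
$r{\left(U \right)} = 6$
$l{\left(o \right)} = 1$ ($l{\left(o \right)} = 1 + 0 = 1$)
$j{\left(k,W \right)} = 8 + 6 k$
$\frac{23387 + 40208}{j{\left(l{\left(4 \right)},19 \right)} - 595} = \frac{23387 + 40208}{\left(8 + 6 \cdot 1\right) - 595} = \frac{63595}{\left(8 + 6\right) - 595} = \frac{63595}{14 - 595} = \frac{63595}{-581} = 63595 \left(- \frac{1}{581}\right) = - \frac{9085}{83}$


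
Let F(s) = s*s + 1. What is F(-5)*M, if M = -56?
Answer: -1456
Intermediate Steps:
F(s) = 1 + s**2 (F(s) = s**2 + 1 = 1 + s**2)
F(-5)*M = (1 + (-5)**2)*(-56) = (1 + 25)*(-56) = 26*(-56) = -1456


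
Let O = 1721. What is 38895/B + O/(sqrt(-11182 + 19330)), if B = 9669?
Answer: 12965/3223 + 1721*sqrt(2037)/4074 ≈ 23.088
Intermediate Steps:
38895/B + O/(sqrt(-11182 + 19330)) = 38895/9669 + 1721/(sqrt(-11182 + 19330)) = 38895*(1/9669) + 1721/(sqrt(8148)) = 12965/3223 + 1721/((2*sqrt(2037))) = 12965/3223 + 1721*(sqrt(2037)/4074) = 12965/3223 + 1721*sqrt(2037)/4074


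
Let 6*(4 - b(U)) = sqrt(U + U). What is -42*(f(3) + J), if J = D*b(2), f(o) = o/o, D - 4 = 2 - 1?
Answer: -812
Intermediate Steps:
D = 5 (D = 4 + (2 - 1) = 4 + 1 = 5)
b(U) = 4 - sqrt(2)*sqrt(U)/6 (b(U) = 4 - sqrt(U + U)/6 = 4 - sqrt(2)*sqrt(U)/6)
f(o) = 1
J = 55/3 (J = 5*(4 - sqrt(2)*sqrt(2)/6) = 5*(4 - 1/3) = 5*(11/3) = 55/3 ≈ 18.333)
-42*(f(3) + J) = -42*(1 + 55/3) = -42*58/3 = -812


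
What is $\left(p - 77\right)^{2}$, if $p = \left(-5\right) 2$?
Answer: $7569$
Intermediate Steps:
$p = -10$
$\left(p - 77\right)^{2} = \left(-10 - 77\right)^{2} = \left(-87\right)^{2} = 7569$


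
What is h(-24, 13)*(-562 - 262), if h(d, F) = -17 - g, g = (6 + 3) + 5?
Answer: 25544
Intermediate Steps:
g = 14 (g = 9 + 5 = 14)
h(d, F) = -31 (h(d, F) = -17 - 1*14 = -17 - 14 = -31)
h(-24, 13)*(-562 - 262) = -31*(-562 - 262) = -31*(-824) = 25544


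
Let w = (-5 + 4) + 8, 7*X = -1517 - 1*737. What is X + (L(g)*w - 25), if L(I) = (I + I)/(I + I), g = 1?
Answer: -340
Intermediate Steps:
L(I) = 1 (L(I) = (2*I)/((2*I)) = (2*I)*(1/(2*I)) = 1)
X = -322 (X = (-1517 - 1*737)/7 = (-1517 - 737)/7 = (⅐)*(-2254) = -322)
w = 7 (w = -1 + 8 = 7)
X + (L(g)*w - 25) = -322 + (1*7 - 25) = -322 + (7 - 25) = -322 - 18 = -340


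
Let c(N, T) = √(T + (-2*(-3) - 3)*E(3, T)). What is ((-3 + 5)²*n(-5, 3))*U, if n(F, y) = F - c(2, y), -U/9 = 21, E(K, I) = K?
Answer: 3780 + 1512*√3 ≈ 6398.9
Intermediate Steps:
U = -189 (U = -9*21 = -189)
c(N, T) = √(9 + T) (c(N, T) = √(T + (-2*(-3) - 3)*3) = √(T + (6 - 3)*3) = √(T + 3*3) = √(T + 9) = √(9 + T))
n(F, y) = F - √(9 + y)
((-3 + 5)²*n(-5, 3))*U = ((-3 + 5)²*(-5 - √(9 + 3)))*(-189) = (2²*(-5 - √12))*(-189) = (4*(-5 - 2*√3))*(-189) = (-20 - 8*√3)*(-189) = 3780 + 1512*√3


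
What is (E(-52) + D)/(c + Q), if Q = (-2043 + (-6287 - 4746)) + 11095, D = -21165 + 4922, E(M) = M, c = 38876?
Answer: -3259/7379 ≈ -0.44166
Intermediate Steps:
D = -16243
Q = -1981 (Q = (-2043 - 11033) + 11095 = -13076 + 11095 = -1981)
(E(-52) + D)/(c + Q) = (-52 - 16243)/(38876 - 1981) = -16295/36895 = -16295*1/36895 = -3259/7379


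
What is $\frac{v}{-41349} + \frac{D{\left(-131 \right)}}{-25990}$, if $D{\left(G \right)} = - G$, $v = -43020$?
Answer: $\frac{370891027}{358220170} \approx 1.0354$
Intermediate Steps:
$\frac{v}{-41349} + \frac{D{\left(-131 \right)}}{-25990} = - \frac{43020}{-41349} + \frac{\left(-1\right) \left(-131\right)}{-25990} = \left(-43020\right) \left(- \frac{1}{41349}\right) + 131 \left(- \frac{1}{25990}\right) = \frac{14340}{13783} - \frac{131}{25990} = \frac{370891027}{358220170}$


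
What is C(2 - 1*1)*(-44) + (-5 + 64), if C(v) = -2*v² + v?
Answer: 103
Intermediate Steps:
C(v) = v - 2*v²
C(2 - 1*1)*(-44) + (-5 + 64) = ((2 - 1*1)*(1 - 2*(2 - 1*1)))*(-44) + (-5 + 64) = ((2 - 1)*(1 - 2*(2 - 1)))*(-44) + 59 = (1*(1 - 2*1))*(-44) + 59 = (1*(1 - 2))*(-44) + 59 = (1*(-1))*(-44) + 59 = -1*(-44) + 59 = 44 + 59 = 103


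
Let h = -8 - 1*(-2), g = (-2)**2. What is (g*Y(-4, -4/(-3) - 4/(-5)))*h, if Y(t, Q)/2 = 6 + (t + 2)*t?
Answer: -672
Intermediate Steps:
g = 4
h = -6 (h = -8 + 2 = -6)
Y(t, Q) = 12 + 2*t*(2 + t) (Y(t, Q) = 2*(6 + (t + 2)*t) = 2*(6 + (2 + t)*t) = 2*(6 + t*(2 + t)) = 12 + 2*t*(2 + t))
(g*Y(-4, -4/(-3) - 4/(-5)))*h = (4*(12 + 2*(-4)**2 + 4*(-4)))*(-6) = (4*(12 + 2*16 - 16))*(-6) = (4*(12 + 32 - 16))*(-6) = (4*28)*(-6) = 112*(-6) = -672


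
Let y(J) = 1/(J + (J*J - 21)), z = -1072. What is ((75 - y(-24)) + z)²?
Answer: 280272830464/281961 ≈ 9.9401e+5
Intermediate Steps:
y(J) = 1/(-21 + J + J²) (y(J) = 1/(J + (J² - 21)) = 1/(J + (-21 + J²)) = 1/(-21 + J + J²))
((75 - y(-24)) + z)² = ((75 - 1/(-21 - 24 + (-24)²)) - 1072)² = ((75 - 1/(-21 - 24 + 576)) - 1072)² = ((75 - 1/531) - 1072)² = (39824/531 - 1072)² = (-529408/531)² = 280272830464/281961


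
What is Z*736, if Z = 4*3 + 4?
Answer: 11776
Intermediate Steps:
Z = 16 (Z = 12 + 4 = 16)
Z*736 = 16*736 = 11776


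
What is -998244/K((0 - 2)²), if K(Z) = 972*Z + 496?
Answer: -249561/1096 ≈ -227.70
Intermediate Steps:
K(Z) = 496 + 972*Z
-998244/K((0 - 2)²) = -998244/(496 + 972*(0 - 2)²) = -998244/(496 + 972*(-2)²) = -998244/(496 + 972*4) = -998244/(496 + 3888) = -998244/4384 = -998244*1/4384 = -249561/1096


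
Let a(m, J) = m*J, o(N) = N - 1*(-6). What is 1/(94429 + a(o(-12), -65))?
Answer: 1/94819 ≈ 1.0546e-5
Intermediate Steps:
o(N) = 6 + N (o(N) = N + 6 = 6 + N)
a(m, J) = J*m
1/(94429 + a(o(-12), -65)) = 1/(94429 - 65*(6 - 12)) = 1/(94429 - 65*(-6)) = 1/(94429 + 390) = 1/94819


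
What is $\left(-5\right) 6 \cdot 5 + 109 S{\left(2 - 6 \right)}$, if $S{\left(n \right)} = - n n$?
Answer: $-1894$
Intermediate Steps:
$S{\left(n \right)} = - n^{2}$
$\left(-5\right) 6 \cdot 5 + 109 S{\left(2 - 6 \right)} = \left(-5\right) 6 \cdot 5 + 109 \left(- \left(2 - 6\right)^{2}\right) = \left(-30\right) 5 + 109 \left(- \left(2 - 6\right)^{2}\right) = -150 + 109 \left(- \left(-4\right)^{2}\right) = -150 + 109 \left(\left(-1\right) 16\right) = -150 + 109 \left(-16\right) = -150 - 1744 = -1894$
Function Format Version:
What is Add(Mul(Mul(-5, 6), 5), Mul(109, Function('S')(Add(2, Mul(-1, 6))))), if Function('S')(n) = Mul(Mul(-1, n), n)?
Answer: -1894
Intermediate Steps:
Function('S')(n) = Mul(-1, Pow(n, 2))
Add(Mul(Mul(-5, 6), 5), Mul(109, Function('S')(Add(2, Mul(-1, 6))))) = Add(Mul(Mul(-5, 6), 5), Mul(109, Mul(-1, Pow(Add(2, Mul(-1, 6)), 2)))) = Add(Mul(-30, 5), Mul(109, Mul(-1, Pow(Add(2, -6), 2)))) = Add(-150, Mul(109, Mul(-1, Pow(-4, 2)))) = Add(-150, Mul(109, Mul(-1, 16))) = Add(-150, Mul(109, -16)) = Add(-150, -1744) = -1894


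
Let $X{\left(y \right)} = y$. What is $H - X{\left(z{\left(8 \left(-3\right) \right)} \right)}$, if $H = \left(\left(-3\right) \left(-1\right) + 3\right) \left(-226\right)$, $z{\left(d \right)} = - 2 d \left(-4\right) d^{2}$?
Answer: $109236$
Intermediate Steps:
$z{\left(d \right)} = 8 d^{3}$ ($z{\left(d \right)} = 8 d d^{2} = 8 d^{3}$)
$H = -1356$ ($H = \left(3 + 3\right) \left(-226\right) = 6 \left(-226\right) = -1356$)
$H - X{\left(z{\left(8 \left(-3\right) \right)} \right)} = -1356 - 8 \left(8 \left(-3\right)\right)^{3} = -1356 - 8 \left(-24\right)^{3} = -1356 - 8 \left(-13824\right) = -1356 - -110592 = -1356 + 110592 = 109236$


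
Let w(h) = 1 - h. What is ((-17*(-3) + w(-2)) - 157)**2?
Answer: 10609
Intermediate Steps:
((-17*(-3) + w(-2)) - 157)**2 = ((-17*(-3) + (1 - 1*(-2))) - 157)**2 = ((51 + (1 + 2)) - 157)**2 = ((51 + 3) - 157)**2 = (54 - 157)**2 = (-103)**2 = 10609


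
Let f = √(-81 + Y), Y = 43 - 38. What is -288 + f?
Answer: -288 + 2*I*√19 ≈ -288.0 + 8.7178*I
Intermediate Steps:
Y = 5
f = 2*I*√19 (f = √(-81 + 5) = √(-76) = 2*I*√19 ≈ 8.7178*I)
-288 + f = -288 + 2*I*√19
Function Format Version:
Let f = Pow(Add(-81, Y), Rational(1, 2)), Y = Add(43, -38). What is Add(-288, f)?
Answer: Add(-288, Mul(2, I, Pow(19, Rational(1, 2)))) ≈ Add(-288.00, Mul(8.7178, I))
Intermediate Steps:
Y = 5
f = Mul(2, I, Pow(19, Rational(1, 2))) (f = Pow(Add(-81, 5), Rational(1, 2)) = Pow(-76, Rational(1, 2)) = Mul(2, I, Pow(19, Rational(1, 2))) ≈ Mul(8.7178, I))
Add(-288, f) = Add(-288, Mul(2, I, Pow(19, Rational(1, 2))))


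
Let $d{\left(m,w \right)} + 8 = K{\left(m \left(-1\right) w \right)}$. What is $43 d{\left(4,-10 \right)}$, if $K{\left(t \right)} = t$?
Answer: $1376$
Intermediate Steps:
$d{\left(m,w \right)} = -8 - m w$ ($d{\left(m,w \right)} = -8 + m \left(-1\right) w = -8 + - m w = -8 - m w$)
$43 d{\left(4,-10 \right)} = 43 \left(-8 - 4 \left(-10\right)\right) = 43 \left(-8 + 40\right) = 43 \cdot 32 = 1376$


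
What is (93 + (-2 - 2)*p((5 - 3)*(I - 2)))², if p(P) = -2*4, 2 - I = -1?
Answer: 15625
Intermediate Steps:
I = 3 (I = 2 - 1*(-1) = 2 + 1 = 3)
p(P) = -8
(93 + (-2 - 2)*p((5 - 3)*(I - 2)))² = (93 + (-2 - 2)*(-8))² = (93 - 4*(-8))² = (93 + 32)² = 125² = 15625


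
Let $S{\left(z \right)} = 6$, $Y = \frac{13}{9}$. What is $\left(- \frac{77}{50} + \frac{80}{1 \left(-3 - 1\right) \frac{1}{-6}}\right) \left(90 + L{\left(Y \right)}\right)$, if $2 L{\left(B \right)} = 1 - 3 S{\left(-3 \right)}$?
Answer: $\frac{965449}{100} \approx 9654.5$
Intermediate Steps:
$Y = \frac{13}{9}$ ($Y = 13 \cdot \frac{1}{9} = \frac{13}{9} \approx 1.4444$)
$L{\left(B \right)} = - \frac{17}{2}$ ($L{\left(B \right)} = \frac{1 - 18}{2} = \frac{1}{2} \left(-17\right) = - \frac{17}{2}$)
$\left(- \frac{77}{50} + \frac{80}{1 \left(-3 - 1\right) \frac{1}{-6}}\right) \left(90 + L{\left(Y \right)}\right) = \left(- \frac{77}{50} + \frac{80}{1 \left(-3 - 1\right) \frac{1}{-6}}\right) \left(90 - \frac{17}{2}\right) = \left(\left(-77\right) \frac{1}{50} + \frac{80}{1 \left(-4\right) \left(- \frac{1}{6}\right)}\right) \frac{163}{2} = \left(- \frac{77}{50} + \frac{80}{\left(-4\right) \left(- \frac{1}{6}\right)}\right) \frac{163}{2} = \left(- \frac{77}{50} + \frac{80}{\frac{2}{3}}\right) \frac{163}{2} = \left(- \frac{77}{50} + 80 \cdot \frac{3}{2}\right) \frac{163}{2} = \left(- \frac{77}{50} + 120\right) \frac{163}{2} = \frac{5923}{50} \cdot \frac{163}{2} = \frac{965449}{100}$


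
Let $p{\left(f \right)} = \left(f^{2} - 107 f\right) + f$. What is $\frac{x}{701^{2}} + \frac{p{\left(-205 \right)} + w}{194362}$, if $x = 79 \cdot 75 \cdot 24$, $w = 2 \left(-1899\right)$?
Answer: $\frac{57101206157}{95509681162} \approx 0.59786$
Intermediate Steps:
$w = -3798$
$p{\left(f \right)} = f^{2} - 106 f$
$x = 142200$ ($x = 5925 \cdot 24 = 142200$)
$\frac{x}{701^{2}} + \frac{p{\left(-205 \right)} + w}{194362} = \frac{142200}{701^{2}} + \frac{- 205 \left(-106 - 205\right) - 3798}{194362} = \frac{142200}{491401} + \left(\left(-205\right) \left(-311\right) - 3798\right) \frac{1}{194362} = 142200 \cdot \frac{1}{491401} + \left(63755 - 3798\right) \frac{1}{194362} = \frac{142200}{491401} + 59957 \cdot \frac{1}{194362} = \frac{142200}{491401} + \frac{59957}{194362} = \frac{57101206157}{95509681162}$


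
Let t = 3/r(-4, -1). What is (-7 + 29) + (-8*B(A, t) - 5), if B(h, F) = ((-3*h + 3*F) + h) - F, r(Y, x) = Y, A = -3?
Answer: -19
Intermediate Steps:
t = -3/4 (t = 3/(-4) = 3*(-1/4) = -3/4 ≈ -0.75000)
B(h, F) = -2*h + 2*F (B(h, F) = (-2*h + 3*F) - F = -2*h + 2*F)
(-7 + 29) + (-8*B(A, t) - 5) = (-7 + 29) + (-8*(-2*(-3) + 2*(-3/4)) - 5) = 22 + (-8*(6 - 3/2) - 5) = 22 + (-8*9/2 - 5) = 22 + (-36 - 5) = 22 - 41 = -19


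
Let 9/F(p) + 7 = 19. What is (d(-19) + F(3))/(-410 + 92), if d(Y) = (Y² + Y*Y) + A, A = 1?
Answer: -965/424 ≈ -2.2759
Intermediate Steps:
d(Y) = 1 + 2*Y² (d(Y) = (Y² + Y*Y) + 1 = (Y² + Y²) + 1 = 2*Y² + 1 = 1 + 2*Y²)
F(p) = ¾ (F(p) = 9/(-7 + 19) = 9/12 = 9*(1/12) = ¾)
(d(-19) + F(3))/(-410 + 92) = ((1 + 2*(-19)²) + ¾)/(-410 + 92) = ((1 + 2*361) + ¾)/(-318) = ((1 + 722) + ¾)*(-1/318) = (723 + ¾)*(-1/318) = (2895/4)*(-1/318) = -965/424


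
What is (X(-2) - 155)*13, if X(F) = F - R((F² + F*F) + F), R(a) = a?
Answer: -2119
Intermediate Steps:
X(F) = -2*F² (X(F) = F - ((F² + F*F) + F) = F - ((F² + F²) + F) = F - (2*F² + F) = F - (F + 2*F²) = F + (-F - 2*F²) = -2*F²)
(X(-2) - 155)*13 = (-2*(-2)² - 155)*13 = (-2*4 - 155)*13 = (-8 - 155)*13 = -163*13 = -2119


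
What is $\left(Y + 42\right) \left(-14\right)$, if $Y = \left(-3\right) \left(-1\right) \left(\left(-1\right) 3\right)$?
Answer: $-462$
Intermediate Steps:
$Y = -9$ ($Y = 3 \left(-3\right) = -9$)
$\left(Y + 42\right) \left(-14\right) = \left(-9 + 42\right) \left(-14\right) = 33 \left(-14\right) = -462$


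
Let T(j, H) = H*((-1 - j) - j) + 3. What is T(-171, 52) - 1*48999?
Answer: -31264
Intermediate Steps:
T(j, H) = 3 + H*(-1 - 2*j) (T(j, H) = H*(-1 - 2*j) + 3 = 3 + H*(-1 - 2*j))
T(-171, 52) - 1*48999 = (3 - 1*52 - 2*52*(-171)) - 1*48999 = (3 - 52 + 17784) - 48999 = 17735 - 48999 = -31264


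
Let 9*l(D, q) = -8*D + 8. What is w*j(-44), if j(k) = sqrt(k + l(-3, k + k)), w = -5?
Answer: -10*I*sqrt(91)/3 ≈ -31.798*I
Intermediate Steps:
l(D, q) = 8/9 - 8*D/9 (l(D, q) = (-8*D + 8)/9 = (8 - 8*D)/9 = 8/9 - 8*D/9)
j(k) = sqrt(32/9 + k) (j(k) = sqrt(k + (8/9 - 8/9*(-3))) = sqrt(k + (8/9 + 8/3)) = sqrt(k + 32/9) = sqrt(32/9 + k))
w*j(-44) = -5*sqrt(32 + 9*(-44))/3 = -5*sqrt(32 - 396)/3 = -5*sqrt(-364)/3 = -5*2*I*sqrt(91)/3 = -10*I*sqrt(91)/3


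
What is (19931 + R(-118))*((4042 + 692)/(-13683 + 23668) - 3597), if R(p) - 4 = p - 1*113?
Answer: -707596471944/9985 ≈ -7.0866e+7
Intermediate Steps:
R(p) = -109 + p (R(p) = 4 + (p - 1*113) = 4 + (p - 113) = 4 + (-113 + p) = -109 + p)
(19931 + R(-118))*((4042 + 692)/(-13683 + 23668) - 3597) = (19931 + (-109 - 118))*((4042 + 692)/(-13683 + 23668) - 3597) = (19931 - 227)*(4734/9985 - 3597) = 19704*(4734*(1/9985) - 3597) = 19704*(4734/9985 - 3597) = 19704*(-35911311/9985) = -707596471944/9985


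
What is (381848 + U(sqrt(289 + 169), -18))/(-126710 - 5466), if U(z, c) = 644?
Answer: -8693/3004 ≈ -2.8938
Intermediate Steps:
(381848 + U(sqrt(289 + 169), -18))/(-126710 - 5466) = (381848 + 644)/(-126710 - 5466) = 382492/(-132176) = 382492*(-1/132176) = -8693/3004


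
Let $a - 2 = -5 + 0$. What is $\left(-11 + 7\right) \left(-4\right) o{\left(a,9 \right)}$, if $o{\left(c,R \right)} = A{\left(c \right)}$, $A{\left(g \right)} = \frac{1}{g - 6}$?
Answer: $- \frac{16}{9} \approx -1.7778$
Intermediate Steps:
$a = -3$ ($a = 2 + \left(-5 + 0\right) = 2 - 5 = -3$)
$A{\left(g \right)} = \frac{1}{-6 + g}$ ($A{\left(g \right)} = \frac{1}{g - 6} = \frac{1}{-6 + g}$)
$o{\left(c,R \right)} = \frac{1}{-6 + c}$
$\left(-11 + 7\right) \left(-4\right) o{\left(a,9 \right)} = \frac{\left(-11 + 7\right) \left(-4\right)}{-6 - 3} = \frac{\left(-4\right) \left(-4\right)}{-9} = 16 \left(- \frac{1}{9}\right) = - \frac{16}{9}$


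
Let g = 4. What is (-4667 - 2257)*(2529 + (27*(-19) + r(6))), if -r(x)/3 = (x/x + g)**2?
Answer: -13439484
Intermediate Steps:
r(x) = -75 (r(x) = -3*(x/x + 4)**2 = -3*(1 + 4)**2 = -3*5**2 = -3*25 = -75)
(-4667 - 2257)*(2529 + (27*(-19) + r(6))) = (-4667 - 2257)*(2529 + (27*(-19) - 75)) = -6924*(2529 + (-513 - 75)) = -6924*(2529 - 588) = -6924*1941 = -13439484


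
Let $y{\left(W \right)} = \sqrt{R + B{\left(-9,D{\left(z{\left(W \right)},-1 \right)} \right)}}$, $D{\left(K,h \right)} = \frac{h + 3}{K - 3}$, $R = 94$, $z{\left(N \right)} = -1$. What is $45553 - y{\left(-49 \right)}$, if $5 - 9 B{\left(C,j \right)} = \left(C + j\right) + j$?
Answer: $45553 - \frac{\sqrt{861}}{3} \approx 45543.0$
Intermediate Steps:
$D{\left(K,h \right)} = \frac{3 + h}{-3 + K}$
$B{\left(C,j \right)} = \frac{5}{9} - \frac{2 j}{9} - \frac{C}{9}$ ($B{\left(C,j \right)} = \frac{5}{9} - \frac{\left(C + j\right) + j}{9} = \frac{5}{9} - \frac{C + 2 j}{9} = \frac{5}{9} - \left(\frac{C}{9} + \frac{2 j}{9}\right) = \frac{5}{9} - \frac{2 j}{9} - \frac{C}{9}$)
$y{\left(W \right)} = \frac{\sqrt{861}}{3}$ ($y{\left(W \right)} = \sqrt{94 - \left(- \frac{14}{9} + \frac{2 \left(3 - 1\right)}{9 \left(-3 - 1\right)}\right)} = \sqrt{94 + \left(\frac{5}{9} - \frac{2 \frac{1}{-4} \cdot 2}{9} + 1\right)} = \sqrt{94 + \left(\frac{5}{9} - \frac{2 \left(\left(- \frac{1}{4}\right) 2\right)}{9} + 1\right)} = \sqrt{94 + \left(\frac{5}{9} - - \frac{1}{9} + 1\right)} = \sqrt{94 + \left(\frac{5}{9} + \frac{1}{9} + 1\right)} = \sqrt{94 + \frac{5}{3}} = \sqrt{\frac{287}{3}} = \frac{\sqrt{861}}{3}$)
$45553 - y{\left(-49 \right)} = 45553 - \frac{\sqrt{861}}{3}$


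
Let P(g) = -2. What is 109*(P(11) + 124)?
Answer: 13298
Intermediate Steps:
109*(P(11) + 124) = 109*(-2 + 124) = 109*122 = 13298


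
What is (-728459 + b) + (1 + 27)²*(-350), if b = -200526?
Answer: -1203385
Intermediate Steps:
(-728459 + b) + (1 + 27)²*(-350) = (-728459 - 200526) + (1 + 27)²*(-350) = -928985 + 28²*(-350) = -928985 + 784*(-350) = -928985 - 274400 = -1203385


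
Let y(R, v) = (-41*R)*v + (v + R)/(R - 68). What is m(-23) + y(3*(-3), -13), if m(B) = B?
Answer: -33738/7 ≈ -4819.7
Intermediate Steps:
y(R, v) = (R + v)/(-68 + R) - 41*R*v (y(R, v) = -41*R*v + (R + v)/(-68 + R) = (R + v)/(-68 + R) - 41*R*v)
m(-23) + y(3*(-3), -13) = -23 + (3*(-3) - 13 - 41*(-13)*(3*(-3))² + 2788*(3*(-3))*(-13))/(-68 + 3*(-3)) = -23 + (-9 - 13 - 41*(-13)*(-9)² + 2788*(-9)*(-13))/(-68 - 9) = -23 + (-9 - 13 - 41*(-13)*81 + 326196)/(-77) = -23 - (-9 - 13 + 43173 + 326196)/77 = -23 - 1/77*369347 = -23 - 33577/7 = -33738/7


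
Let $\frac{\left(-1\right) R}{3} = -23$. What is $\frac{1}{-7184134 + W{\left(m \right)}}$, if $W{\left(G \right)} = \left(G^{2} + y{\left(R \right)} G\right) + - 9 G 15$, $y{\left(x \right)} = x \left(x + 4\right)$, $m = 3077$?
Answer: $\frac{1}{17367249} \approx 5.758 \cdot 10^{-8}$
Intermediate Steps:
$R = 69$ ($R = \left(-3\right) \left(-23\right) = 69$)
$y{\left(x \right)} = x \left(4 + x\right)$
$W{\left(G \right)} = G^{2} + 4902 G$ ($W{\left(G \right)} = \left(G^{2} + 69 \left(4 + 69\right) G\right) + - 9 G 15 = \left(G^{2} + 69 \cdot 73 G\right) - 135 G = \left(G^{2} + 5037 G\right) - 135 G = G^{2} + 4902 G$)
$\frac{1}{-7184134 + W{\left(m \right)}} = \frac{1}{-7184134 + 3077 \left(4902 + 3077\right)} = \frac{1}{-7184134 + 3077 \cdot 7979} = \frac{1}{-7184134 + 24551383} = \frac{1}{17367249}$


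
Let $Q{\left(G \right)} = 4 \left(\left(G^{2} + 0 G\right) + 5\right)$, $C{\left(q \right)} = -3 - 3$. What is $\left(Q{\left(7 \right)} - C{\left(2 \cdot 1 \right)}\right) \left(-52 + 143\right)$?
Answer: $20202$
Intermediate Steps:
$C{\left(q \right)} = -6$ ($C{\left(q \right)} = -3 - 3 = -6$)
$Q{\left(G \right)} = 20 + 4 G^{2}$ ($Q{\left(G \right)} = 4 \left(\left(G^{2} + 0\right) + 5\right) = 4 \left(G^{2} + 5\right) = 4 \left(5 + G^{2}\right) = 20 + 4 G^{2}$)
$\left(Q{\left(7 \right)} - C{\left(2 \cdot 1 \right)}\right) \left(-52 + 143\right) = \left(\left(20 + 4 \cdot 7^{2}\right) - -6\right) \left(-52 + 143\right) = \left(\left(20 + 4 \cdot 49\right) + 6\right) 91 = \left(\left(20 + 196\right) + 6\right) 91 = \left(216 + 6\right) 91 = 222 \cdot 91 = 20202$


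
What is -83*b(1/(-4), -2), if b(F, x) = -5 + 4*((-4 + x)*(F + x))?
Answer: -4067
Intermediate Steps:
b(F, x) = -5 + 4*(-4 + x)*(F + x)
-83*b(1/(-4), -2) = -83*(-5 - 16/(-4) - 16*(-2) + 4*(-2)² + 4*(-2)/(-4)) = -83*(-5 - 16*(-¼) + 32 + 4*4 + 4*(-¼)*(-2)) = -83*(-5 + 4 + 32 + 16 + 2) = -83*49 = -4067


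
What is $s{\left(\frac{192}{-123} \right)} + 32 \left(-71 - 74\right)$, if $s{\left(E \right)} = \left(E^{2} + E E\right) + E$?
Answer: $- \frac{7794272}{1681} \approx -4636.7$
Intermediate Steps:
$s{\left(E \right)} = E + 2 E^{2}$ ($s{\left(E \right)} = \left(E^{2} + E^{2}\right) + E = 2 E^{2} + E = E + 2 E^{2}$)
$s{\left(\frac{192}{-123} \right)} + 32 \left(-71 - 74\right) = \frac{192}{-123} \left(1 + 2 \frac{192}{-123}\right) + 32 \left(-71 - 74\right) = 192 \left(- \frac{1}{123}\right) \left(1 + 2 \cdot 192 \left(- \frac{1}{123}\right)\right) + 32 \left(-145\right) = - \frac{64 \left(1 + 2 \left(- \frac{64}{41}\right)\right)}{41} - 4640 = - \frac{64 \left(1 - \frac{128}{41}\right)}{41} - 4640 = \left(- \frac{64}{41}\right) \left(- \frac{87}{41}\right) - 4640 = \frac{5568}{1681} - 4640 = - \frac{7794272}{1681}$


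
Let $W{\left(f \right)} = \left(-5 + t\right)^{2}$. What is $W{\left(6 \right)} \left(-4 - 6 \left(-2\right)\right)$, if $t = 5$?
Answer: $0$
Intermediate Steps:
$W{\left(f \right)} = 0$ ($W{\left(f \right)} = \left(-5 + 5\right)^{2} = 0^{2} = 0$)
$W{\left(6 \right)} \left(-4 - 6 \left(-2\right)\right) = 0 \left(-4 - 6 \left(-2\right)\right) = 0 \left(-4 - -12\right) = 0 \left(-4 + 12\right) = 0 \cdot 8 = 0$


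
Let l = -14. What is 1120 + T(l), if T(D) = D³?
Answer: -1624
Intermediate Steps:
1120 + T(l) = 1120 + (-14)³ = 1120 - 2744 = -1624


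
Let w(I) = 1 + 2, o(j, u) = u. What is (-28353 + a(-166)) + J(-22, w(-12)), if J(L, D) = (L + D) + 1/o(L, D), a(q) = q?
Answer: -85613/3 ≈ -28538.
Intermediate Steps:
w(I) = 3
J(L, D) = D + L + 1/D (J(L, D) = (L + D) + 1/D = (D + L) + 1/D = D + L + 1/D)
(-28353 + a(-166)) + J(-22, w(-12)) = (-28353 - 166) + (3 - 22 + 1/3) = -28519 + (3 - 22 + ⅓) = -28519 - 56/3 = -85613/3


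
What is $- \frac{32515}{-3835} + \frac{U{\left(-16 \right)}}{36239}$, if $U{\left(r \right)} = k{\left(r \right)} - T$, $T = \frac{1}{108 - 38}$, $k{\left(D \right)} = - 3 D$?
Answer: $\frac{16498931543}{1945671910} \approx 8.4798$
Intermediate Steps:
$T = \frac{1}{70} \approx 0.014286$
$U{\left(r \right)} = - \frac{1}{70} - 3 r$ ($U{\left(r \right)} = - 3 r - \frac{1}{70} = - \frac{1}{70} - 3 r$)
$- \frac{32515}{-3835} + \frac{U{\left(-16 \right)}}{36239} = - \frac{32515}{-3835} + \frac{- \frac{1}{70} - -48}{36239} = \left(-32515\right) \left(- \frac{1}{3835}\right) + \left(- \frac{1}{70} + 48\right) \frac{1}{36239} = \frac{6503}{767} + \frac{3359}{70} \cdot \frac{1}{36239} = \frac{6503}{767} + \frac{3359}{2536730} = \frac{16498931543}{1945671910}$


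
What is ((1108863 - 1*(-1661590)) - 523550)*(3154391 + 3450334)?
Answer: 14840176416675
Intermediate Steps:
((1108863 - 1*(-1661590)) - 523550)*(3154391 + 3450334) = ((1108863 + 1661590) - 523550)*6604725 = (2770453 - 523550)*6604725 = 2246903*6604725 = 14840176416675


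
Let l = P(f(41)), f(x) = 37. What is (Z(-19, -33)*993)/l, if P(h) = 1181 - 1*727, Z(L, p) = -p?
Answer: 32769/454 ≈ 72.178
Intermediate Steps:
P(h) = 454 (P(h) = 1181 - 727 = 454)
l = 454
(Z(-19, -33)*993)/l = (-1*(-33)*993)/454 = (33*993)*(1/454) = 32769*(1/454) = 32769/454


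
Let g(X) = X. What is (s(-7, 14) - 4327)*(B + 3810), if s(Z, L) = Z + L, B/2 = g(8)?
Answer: -16528320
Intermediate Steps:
B = 16 (B = 2*8 = 16)
s(Z, L) = L + Z
(s(-7, 14) - 4327)*(B + 3810) = ((14 - 7) - 4327)*(16 + 3810) = (7 - 4327)*3826 = -4320*3826 = -16528320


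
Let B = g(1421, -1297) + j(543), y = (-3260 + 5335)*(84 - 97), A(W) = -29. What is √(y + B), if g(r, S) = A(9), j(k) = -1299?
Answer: I*√28303 ≈ 168.23*I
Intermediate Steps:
g(r, S) = -29
y = -26975 (y = 2075*(-13) = -26975)
B = -1328 (B = -29 - 1299 = -1328)
√(y + B) = √(-26975 - 1328) = √(-28303) = I*√28303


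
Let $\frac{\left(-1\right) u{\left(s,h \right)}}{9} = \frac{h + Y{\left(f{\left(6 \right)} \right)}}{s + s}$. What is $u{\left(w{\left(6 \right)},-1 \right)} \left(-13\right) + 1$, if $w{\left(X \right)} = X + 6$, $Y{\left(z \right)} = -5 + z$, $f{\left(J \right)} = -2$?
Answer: $-38$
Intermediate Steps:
$w{\left(X \right)} = 6 + X$
$u{\left(s,h \right)} = - \frac{9 \left(-7 + h\right)}{2 s}$ ($u{\left(s,h \right)} = - 9 \frac{h - 7}{s + s} = - 9 \frac{h - 7}{2 s} = - 9 \left(-7 + h\right) \frac{1}{2 s} = - 9 \frac{-7 + h}{2 s} = - \frac{9 \left(-7 + h\right)}{2 s}$)
$u{\left(w{\left(6 \right)},-1 \right)} \left(-13\right) + 1 = \frac{9 \left(7 - -1\right)}{2 \left(6 + 6\right)} \left(-13\right) + 1 = \frac{9 \left(7 + 1\right)}{2 \cdot 12} \left(-13\right) + 1 = \frac{9}{2} \cdot \frac{1}{12} \cdot 8 \left(-13\right) + 1 = 3 \left(-13\right) + 1 = -39 + 1 = -38$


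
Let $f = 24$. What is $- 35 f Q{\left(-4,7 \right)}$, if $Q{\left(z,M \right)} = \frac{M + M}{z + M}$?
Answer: $-3920$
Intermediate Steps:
$Q{\left(z,M \right)} = \frac{2 M}{M + z}$
$- 35 f Q{\left(-4,7 \right)} = \left(-35\right) 24 \cdot 2 \cdot 7 \frac{1}{7 - 4} = - 840 \cdot 2 \cdot 7 \cdot \frac{1}{3} = \left(-840\right) \frac{14}{3} = -3920$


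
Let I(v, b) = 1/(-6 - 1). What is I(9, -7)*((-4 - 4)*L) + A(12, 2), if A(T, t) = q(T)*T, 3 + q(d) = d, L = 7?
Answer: 116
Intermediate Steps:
q(d) = -3 + d
A(T, t) = T*(-3 + T) (A(T, t) = (-3 + T)*T = T*(-3 + T))
I(v, b) = -⅐ (I(v, b) = 1/(-7) = -⅐)
I(9, -7)*((-4 - 4)*L) + A(12, 2) = -(-4 - 4)*7/7 + 12*(-3 + 12) = -(-8)*7/7 + 12*9 = -⅐*(-56) + 108 = 8 + 108 = 116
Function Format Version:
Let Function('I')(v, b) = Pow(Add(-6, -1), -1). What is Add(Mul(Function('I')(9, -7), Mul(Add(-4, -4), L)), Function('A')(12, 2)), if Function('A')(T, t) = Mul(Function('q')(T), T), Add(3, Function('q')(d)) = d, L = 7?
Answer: 116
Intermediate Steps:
Function('q')(d) = Add(-3, d)
Function('A')(T, t) = Mul(T, Add(-3, T)) (Function('A')(T, t) = Mul(Add(-3, T), T) = Mul(T, Add(-3, T)))
Function('I')(v, b) = Rational(-1, 7) (Function('I')(v, b) = Pow(-7, -1) = Rational(-1, 7))
Add(Mul(Function('I')(9, -7), Mul(Add(-4, -4), L)), Function('A')(12, 2)) = Add(Mul(Rational(-1, 7), Mul(Add(-4, -4), 7)), Mul(12, Add(-3, 12))) = Add(Mul(Rational(-1, 7), Mul(-8, 7)), Mul(12, 9)) = Add(Mul(Rational(-1, 7), -56), 108) = Add(8, 108) = 116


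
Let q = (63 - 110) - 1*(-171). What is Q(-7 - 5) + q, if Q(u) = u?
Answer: 112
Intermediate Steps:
q = 124 (q = -47 + 171 = 124)
Q(-7 - 5) + q = (-7 - 5) + 124 = -12 + 124 = 112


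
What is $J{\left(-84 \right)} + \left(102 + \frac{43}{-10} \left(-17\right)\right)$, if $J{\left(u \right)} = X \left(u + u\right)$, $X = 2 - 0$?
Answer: $- \frac{1609}{10} \approx -160.9$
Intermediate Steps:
$X = 2$ ($X = 2 + 0 = 2$)
$J{\left(u \right)} = 4 u$ ($J{\left(u \right)} = 2 \left(u + u\right) = 2 \cdot 2 u = 4 u$)
$J{\left(-84 \right)} + \left(102 + \frac{43}{-10} \left(-17\right)\right) = 4 \left(-84\right) + \left(102 + \frac{43}{-10} \left(-17\right)\right) = -336 + \left(102 + 43 \left(- \frac{1}{10}\right) \left(-17\right)\right) = -336 + \left(102 - - \frac{731}{10}\right) = -336 + \left(102 + \frac{731}{10}\right) = -336 + \frac{1751}{10} = - \frac{1609}{10}$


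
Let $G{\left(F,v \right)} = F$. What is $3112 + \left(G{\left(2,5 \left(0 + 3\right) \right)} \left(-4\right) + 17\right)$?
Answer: $3121$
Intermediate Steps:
$3112 + \left(G{\left(2,5 \left(0 + 3\right) \right)} \left(-4\right) + 17\right) = 3112 + \left(2 \left(-4\right) + 17\right) = 3112 + \left(-8 + 17\right) = 3112 + 9 = 3121$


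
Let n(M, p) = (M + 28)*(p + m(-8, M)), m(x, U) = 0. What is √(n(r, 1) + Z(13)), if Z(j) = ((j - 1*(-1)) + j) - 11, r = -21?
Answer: √23 ≈ 4.7958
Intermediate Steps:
n(M, p) = p*(28 + M) (n(M, p) = (M + 28)*(p + 0) = (28 + M)*p = p*(28 + M))
Z(j) = -10 + 2*j (Z(j) = ((j + 1) + j) - 11 = ((1 + j) + j) - 11 = (1 + 2*j) - 11 = -10 + 2*j)
√(n(r, 1) + Z(13)) = √(1*(28 - 21) + (-10 + 2*13)) = √(1*7 + (-10 + 26)) = √(7 + 16) = √23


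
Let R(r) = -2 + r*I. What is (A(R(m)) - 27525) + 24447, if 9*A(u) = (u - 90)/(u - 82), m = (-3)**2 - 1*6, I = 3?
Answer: -2077567/675 ≈ -3077.9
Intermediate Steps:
m = 3 (m = 9 - 6 = 3)
R(r) = -2 + 3*r (R(r) = -2 + r*3 = -2 + 3*r)
A(u) = (-90 + u)/(9*(-82 + u)) (A(u) = ((u - 90)/(u - 82))/9 = ((-90 + u)/(-82 + u))/9 = (-90 + u)/(9*(-82 + u)))
(A(R(m)) - 27525) + 24447 = ((-90 + (-2 + 3*3))/(9*(-82 + (-2 + 3*3))) - 27525) + 24447 = ((-90 + (-2 + 9))/(9*(-82 + (-2 + 9))) - 27525) + 24447 = ((-90 + 7)/(9*(-82 + 7)) - 27525) + 24447 = ((1/9)*(-83)/(-75) - 27525) + 24447 = ((1/9)*(-1/75)*(-83) - 27525) + 24447 = (83/675 - 27525) + 24447 = -18579292/675 + 24447 = -2077567/675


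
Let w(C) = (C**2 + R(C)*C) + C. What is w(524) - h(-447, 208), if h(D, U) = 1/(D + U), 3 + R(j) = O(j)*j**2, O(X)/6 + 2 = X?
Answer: 107699522772745/239 ≈ 4.5063e+11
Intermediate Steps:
O(X) = -12 + 6*X
R(j) = -3 + j**2*(-12 + 6*j) (R(j) = -3 + (-12 + 6*j)*j**2 = -3 + j**2*(-12 + 6*j))
w(C) = C + C**2 + C*(-3 + 6*C**2*(-2 + C)) (w(C) = (C**2 + (-3 + 6*C**2*(-2 + C))*C) + C = (C**2 + C*(-3 + 6*C**2*(-2 + C))) + C = C + C**2 + C*(-3 + 6*C**2*(-2 + C)))
w(524) - h(-447, 208) = 524*(-2 + 524 + 6*524**2*(-2 + 524)) - 1/(-447 + 208) = 524*(-2 + 524 + 6*274576*522) - 1/(-239) = 524*(-2 + 524 + 859972032) - 1*(-1/239) = 524*859972554 + 1/239 = 450625618296 + 1/239 = 107699522772745/239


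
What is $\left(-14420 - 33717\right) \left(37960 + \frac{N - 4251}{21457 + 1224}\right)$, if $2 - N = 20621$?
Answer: $- \frac{1120090602890}{613} \approx -1.8272 \cdot 10^{9}$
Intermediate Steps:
$N = -20619$ ($N = 2 - 20621 = -20619$)
$\left(-14420 - 33717\right) \left(37960 + \frac{N - 4251}{21457 + 1224}\right) = \left(-14420 - 33717\right) \left(37960 + \frac{-20619 - 4251}{21457 + 1224}\right) = - 48137 \left(37960 - \frac{24870}{22681}\right) = \left(-48137\right) \frac{860945890}{22681} = - \frac{1120090602890}{613}$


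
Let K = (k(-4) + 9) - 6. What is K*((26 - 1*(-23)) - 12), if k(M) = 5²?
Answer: 1036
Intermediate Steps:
k(M) = 25
K = 28 (K = (25 + 9) - 6 = 34 - 6 = 28)
K*((26 - 1*(-23)) - 12) = 28*((26 - 1*(-23)) - 12) = 28*((26 + 23) - 12) = 28*(49 - 12) = 28*37 = 1036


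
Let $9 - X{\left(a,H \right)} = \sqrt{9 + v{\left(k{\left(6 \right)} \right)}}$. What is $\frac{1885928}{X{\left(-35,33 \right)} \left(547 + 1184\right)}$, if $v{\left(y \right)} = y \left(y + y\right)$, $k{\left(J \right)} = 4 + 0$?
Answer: $\frac{707223}{2885} + \frac{235741 \sqrt{41}}{8655} \approx 419.54$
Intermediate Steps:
$k{\left(J \right)} = 4$
$v{\left(y \right)} = 2 y^{2}$ ($v{\left(y \right)} = y 2 y = 2 y^{2}$)
$X{\left(a,H \right)} = 9 - \sqrt{41}$ ($X{\left(a,H \right)} = 9 - \sqrt{9 + 2 \cdot 4^{2}} = 9 - \sqrt{9 + 2 \cdot 16} = 9 - \sqrt{9 + 32} = 9 - \sqrt{41}$)
$\frac{1885928}{X{\left(-35,33 \right)} \left(547 + 1184\right)} = \frac{1885928}{\left(9 - \sqrt{41}\right) \left(547 + 1184\right)} = \frac{1885928}{\left(9 - \sqrt{41}\right) 1731} = \frac{1885928}{15579 - 1731 \sqrt{41}}$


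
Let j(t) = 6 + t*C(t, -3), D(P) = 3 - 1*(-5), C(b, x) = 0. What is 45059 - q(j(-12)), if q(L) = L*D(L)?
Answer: 45011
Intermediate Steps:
D(P) = 8 (D(P) = 3 + 5 = 8)
j(t) = 6 (j(t) = 6 + t*0 = 6 + 0 = 6)
q(L) = 8*L (q(L) = L*8 = 8*L)
45059 - q(j(-12)) = 45059 - 8*6 = 45059 - 1*48 = 45059 - 48 = 45011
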